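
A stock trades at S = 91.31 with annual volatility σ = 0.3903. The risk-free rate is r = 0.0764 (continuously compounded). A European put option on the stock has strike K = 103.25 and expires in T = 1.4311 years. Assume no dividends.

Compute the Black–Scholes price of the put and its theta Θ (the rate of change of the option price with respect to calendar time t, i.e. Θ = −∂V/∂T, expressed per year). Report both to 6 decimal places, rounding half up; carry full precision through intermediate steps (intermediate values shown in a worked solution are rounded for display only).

σ√T = 0.3903·√1.4311 = 0.466910
d₁ = (ln(S/K) + (r+σ²/2)T) / (σ√T) = (ln(91.31/103.25) + (0.0764+0.3903²/2)·1.4311) / 0.466910 = (-0.122893 + 0.218339) / 0.466910 = 0.204420
d₂ = d₁ − σ√T = 0.204420 − 0.466910 = -0.262490
e^{−rT} = e^{−0.0764·1.4311} = 0.896429
N(−d₁) = 0.419013,  N(−d₂) = 0.603528
Put price V = K·e^{−rT}·N(−d₂) − S·N(−d₁) = 55.860355 − 38.260049 = 17.600306
φ(d₁) = (1/√(2π))·e^{−d₁²/2} = 0.390693
Θ = −S·φ(d₁)·σ/(2√T) + r·K·e^{−rT}·N(−d₂) = −5.819530 + 4.267731 = -1.551799

price = 17.600306
Θ = -1.551799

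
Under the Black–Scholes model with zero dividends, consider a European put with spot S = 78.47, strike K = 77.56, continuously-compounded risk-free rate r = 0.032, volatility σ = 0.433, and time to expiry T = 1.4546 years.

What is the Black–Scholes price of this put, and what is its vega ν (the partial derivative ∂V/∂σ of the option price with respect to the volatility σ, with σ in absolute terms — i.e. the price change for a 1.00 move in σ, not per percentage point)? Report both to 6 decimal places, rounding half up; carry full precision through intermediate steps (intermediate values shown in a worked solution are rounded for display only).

σ√T = 0.433·√1.4546 = 0.522227
d₁ = (ln(S/K) + (r+σ²/2)T) / (σ√T) = (ln(78.47/77.56) + (0.032+0.433²/2)·1.4546) / 0.522227 = (0.011665 + 0.182908) / 0.522227 = 0.372582
d₂ = d₁ − σ√T = 0.372582 − 0.522227 = -0.149646
e^{−rT} = e^{−0.032·1.4546} = 0.954520
N(−d₁) = 0.354730,  N(−d₂) = 0.559478
Put price V = K·e^{−rT}·N(−d₂) − S·N(−d₁) = 41.419562 − 27.835648 = 13.583914
φ(d₁) = (1/√(2π))·e^{−d₁²/2} = 0.372191
ν = S·φ(d₁)·√T = 35.224247

price = 13.583914
ν = 35.224247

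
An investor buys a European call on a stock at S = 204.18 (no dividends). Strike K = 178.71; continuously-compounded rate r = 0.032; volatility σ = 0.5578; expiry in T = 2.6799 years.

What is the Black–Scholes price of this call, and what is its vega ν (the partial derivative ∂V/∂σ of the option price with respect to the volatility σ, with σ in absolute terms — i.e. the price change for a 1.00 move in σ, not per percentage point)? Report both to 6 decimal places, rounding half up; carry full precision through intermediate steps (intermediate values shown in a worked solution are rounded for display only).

σ√T = 0.5578·√2.6799 = 0.913141
d₁ = (ln(S/K) + (r+σ²/2)T) / (σ√T) = (ln(204.18/178.71) + (0.032+0.5578²/2)·2.6799) / 0.913141 = (0.133238 + 0.502670) / 0.913141 = 0.696396
d₂ = d₁ − σ√T = 0.696396 − 0.913141 = -0.216745
e^{−rT} = e^{−0.032·2.6799} = 0.917817
N(d₁) = 0.756910,  N(d₂) = 0.414204
Call price V = S·N(d₁) − K·e^{−rT}·N(d₂) = 154.545786 − 67.938965 = 86.606821
φ(d₁) = (1/√(2π))·e^{−d₁²/2} = 0.313041
ν = S·φ(d₁)·√T = 104.634108

price = 86.606821
ν = 104.634108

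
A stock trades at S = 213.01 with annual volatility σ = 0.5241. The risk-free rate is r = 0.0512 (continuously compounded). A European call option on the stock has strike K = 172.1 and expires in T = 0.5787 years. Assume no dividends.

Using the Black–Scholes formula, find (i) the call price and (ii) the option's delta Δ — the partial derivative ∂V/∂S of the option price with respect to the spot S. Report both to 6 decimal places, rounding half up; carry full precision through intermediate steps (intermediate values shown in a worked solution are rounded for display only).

price = 58.298348
Δ = 0.790618

σ√T = 0.5241·√0.5787 = 0.398695
d₁ = (ln(S/K) + (r+σ²/2)T) / (σ√T) = (ln(213.01/172.1) + (0.0512+0.5241²/2)·0.5787) / 0.398695 = (0.213263 + 0.109108) / 0.398695 = 0.808567
d₂ = d₁ − σ√T = 0.808567 − 0.398695 = 0.409872
e^{−rT} = e^{−0.0512·0.5787} = 0.970805
N(d₁) = 0.790618,  N(d₂) = 0.659050
Call price V = S·N(d₁) − K·e^{−rT}·N(d₂) = 168.409519 − 110.111171 = 58.298348
Δ = N(d₁) = 0.790618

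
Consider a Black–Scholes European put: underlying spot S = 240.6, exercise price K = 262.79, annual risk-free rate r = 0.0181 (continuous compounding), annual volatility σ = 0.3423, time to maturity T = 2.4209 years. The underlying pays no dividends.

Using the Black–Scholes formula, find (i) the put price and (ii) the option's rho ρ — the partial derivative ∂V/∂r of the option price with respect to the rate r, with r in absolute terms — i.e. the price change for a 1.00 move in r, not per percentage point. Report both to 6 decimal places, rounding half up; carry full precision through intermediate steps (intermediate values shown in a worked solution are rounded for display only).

σ√T = 0.3423·√2.4209 = 0.532593
d₁ = (ln(S/K) + (r+σ²/2)T) / (σ√T) = (ln(240.6/262.79) + (0.0181+0.3423²/2)·2.4209) / 0.532593 = (-0.088219 + 0.185646) / 0.532593 = 0.182929
d₂ = d₁ − σ√T = 0.182929 − 0.532593 = -0.349664
e^{−rT} = e^{−0.0181·2.4209} = 0.957128
N(−d₁) = 0.427427,  N(−d₂) = 0.636705
Put price V = K·e^{−rT}·N(−d₂) − S·N(−d₁) = 160.146273 − 102.838948 = 57.307325
ρ = −K·T·e^{−rT}·N(−d₂) = -387.698111

price = 57.307325
ρ = -387.698111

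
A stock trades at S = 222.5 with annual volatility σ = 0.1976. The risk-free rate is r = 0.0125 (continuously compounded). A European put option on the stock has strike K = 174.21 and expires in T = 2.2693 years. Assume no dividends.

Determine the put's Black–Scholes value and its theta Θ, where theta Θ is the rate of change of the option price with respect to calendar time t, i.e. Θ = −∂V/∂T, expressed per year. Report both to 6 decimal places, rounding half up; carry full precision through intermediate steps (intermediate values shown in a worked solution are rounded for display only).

σ√T = 0.1976·√2.2693 = 0.297669
d₁ = (ln(S/K) + (r+σ²/2)T) / (σ√T) = (ln(222.5/174.21) + (0.0125+0.1976²/2)·2.2693) / 0.297669 = (0.244666 + 0.072670) / 0.297669 = 1.066069
d₂ = d₁ − σ√T = 1.066069 − 0.297669 = 0.768400
e^{−rT} = e^{−0.0125·2.2693} = 0.972032
N(−d₁) = 0.143196,  N(−d₂) = 0.221125
Put price V = K·e^{−rT}·N(−d₂) − S·N(−d₁) = 37.444752 − 31.861163 = 5.583589
φ(d₁) = (1/√(2π))·e^{−d₁²/2} = 0.226007
Θ = −S·φ(d₁)·σ/(2√T) + r·K·e^{−rT}·N(−d₂) = −3.298091 + 0.468059 = -2.830031

price = 5.583589
Θ = -2.830031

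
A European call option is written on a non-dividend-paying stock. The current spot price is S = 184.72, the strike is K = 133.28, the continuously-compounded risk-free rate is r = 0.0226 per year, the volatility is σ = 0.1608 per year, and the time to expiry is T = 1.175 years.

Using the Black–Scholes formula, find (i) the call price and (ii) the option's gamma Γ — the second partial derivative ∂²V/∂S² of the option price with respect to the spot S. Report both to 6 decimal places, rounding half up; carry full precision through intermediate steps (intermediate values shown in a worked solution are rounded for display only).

price = 55.146344
Γ = 0.001332

σ√T = 0.1608·√1.175 = 0.174303
d₁ = (ln(S/K) + (r+σ²/2)T) / (σ√T) = (ln(184.72/133.28) + (0.0226+0.1608²/2)·1.175) / 0.174303 = (0.326389 + 0.041746) / 0.174303 = 2.112039
d₂ = d₁ − σ√T = 2.112039 − 0.174303 = 1.937736
e^{−rT} = e^{−0.0226·1.175} = 0.973794
N(d₁) = 0.982658,  N(d₂) = 0.973672
Call price V = S·N(d₁) − K·e^{−rT}·N(d₂) = 181.516665 − 126.370321 = 55.146344
φ(d₁) = (1/√(2π))·e^{−d₁²/2} = 0.042882
Γ = φ(d₁) / (S·σ·√T) = 0.001332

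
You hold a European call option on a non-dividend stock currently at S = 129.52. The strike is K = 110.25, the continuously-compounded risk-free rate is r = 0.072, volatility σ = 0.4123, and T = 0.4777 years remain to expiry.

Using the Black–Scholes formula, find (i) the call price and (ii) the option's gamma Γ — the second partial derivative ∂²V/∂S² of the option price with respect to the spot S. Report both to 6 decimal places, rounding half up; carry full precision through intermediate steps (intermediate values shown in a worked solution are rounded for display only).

σ√T = 0.4123·√0.4777 = 0.284965
d₁ = (ln(S/K) + (r+σ²/2)T) / (σ√T) = (ln(129.52/110.25) + (0.072+0.4123²/2)·0.4777) / 0.284965 = (0.161085 + 0.074997) / 0.284965 = 0.828459
d₂ = d₁ − σ√T = 0.828459 − 0.284965 = 0.543495
e^{−rT} = e^{−0.072·0.4777} = 0.966190
N(d₁) = 0.796295,  N(d₂) = 0.706605
Call price V = S·N(d₁) − K·e^{−rT}·N(d₂) = 103.136103 − 75.269364 = 27.866738
φ(d₁) = (1/√(2π))·e^{−d₁²/2} = 0.283056
Γ = φ(d₁) / (S·σ·√T) = 0.007669

price = 27.866738
Γ = 0.007669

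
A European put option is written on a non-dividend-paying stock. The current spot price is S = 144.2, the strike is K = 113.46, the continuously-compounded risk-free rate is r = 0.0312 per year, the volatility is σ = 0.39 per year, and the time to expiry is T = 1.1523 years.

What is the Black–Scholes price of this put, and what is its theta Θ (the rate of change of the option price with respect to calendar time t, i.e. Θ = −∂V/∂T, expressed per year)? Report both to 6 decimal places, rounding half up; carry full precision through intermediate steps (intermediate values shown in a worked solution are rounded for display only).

price = 7.959259
Θ = -6.055383

σ√T = 0.39·√1.1523 = 0.418646
d₁ = (ln(S/K) + (r+σ²/2)T) / (σ√T) = (ln(144.2/113.46) + (0.0312+0.39²/2)·1.1523) / 0.418646 = (0.239751 + 0.123584) / 0.418646 = 0.867880
d₂ = d₁ − σ√T = 0.867880 − 0.418646 = 0.449234
e^{−rT} = e^{−0.0312·1.1523} = 0.964687
N(−d₁) = 0.192730,  N(−d₂) = 0.326631
Put price V = K·e^{−rT}·N(−d₂) − S·N(−d₁) = 35.750909 − 27.791650 = 7.959259
φ(d₁) = (1/√(2π))·e^{−d₁²/2} = 0.273748
Θ = −S·φ(d₁)·σ/(2√T) + r·K·e^{−rT}·N(−d₂) = −7.170811 + 1.115428 = -6.055383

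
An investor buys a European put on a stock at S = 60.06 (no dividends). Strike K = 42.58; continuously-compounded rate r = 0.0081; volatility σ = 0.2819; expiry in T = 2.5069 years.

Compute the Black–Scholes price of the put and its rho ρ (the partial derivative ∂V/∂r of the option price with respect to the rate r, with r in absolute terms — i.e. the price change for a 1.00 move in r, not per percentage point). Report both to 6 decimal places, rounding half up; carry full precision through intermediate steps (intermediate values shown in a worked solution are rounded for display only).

σ√T = 0.2819·√2.5069 = 0.446338
d₁ = (ln(S/K) + (r+σ²/2)T) / (σ√T) = (ln(60.06/42.58) + (0.0081+0.2819²/2)·2.5069) / 0.446338 = (0.343959 + 0.119915) / 0.446338 = 1.039289
d₂ = d₁ − σ√T = 1.039289 − 0.446338 = 0.592952
e^{−rT} = e^{−0.0081·2.5069} = 0.979899
N(−d₁) = 0.149335,  N(−d₂) = 0.276607
Put price V = K·e^{−rT}·N(−d₂) − S·N(−d₁) = 11.541168 − 8.969068 = 2.572101
ρ = −K·T·e^{−rT}·N(−d₂) = -28.932555

price = 2.572101
ρ = -28.932555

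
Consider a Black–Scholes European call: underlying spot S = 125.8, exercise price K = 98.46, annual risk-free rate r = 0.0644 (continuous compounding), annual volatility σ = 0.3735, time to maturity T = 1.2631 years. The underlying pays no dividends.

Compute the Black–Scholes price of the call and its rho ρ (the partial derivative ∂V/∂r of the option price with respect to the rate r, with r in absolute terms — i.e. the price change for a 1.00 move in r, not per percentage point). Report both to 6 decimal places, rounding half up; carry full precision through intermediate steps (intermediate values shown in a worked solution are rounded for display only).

σ√T = 0.3735·√1.2631 = 0.419768
d₁ = (ln(S/K) + (r+σ²/2)T) / (σ√T) = (ln(125.8/98.46) + (0.0644+0.3735²/2)·1.2631) / 0.419768 = (0.245043 + 0.169446) / 0.419768 = 0.987424
d₂ = d₁ − σ√T = 0.987424 − 0.419768 = 0.567656
e^{−rT} = e^{−0.0644·1.2631} = 0.921877
N(d₁) = 0.838283,  N(d₂) = 0.714866
Call price V = S·N(d₁) − K·e^{−rT}·N(d₂) = 105.455958 − 64.886931 = 40.569027
ρ = K·T·e^{−rT}·N(d₂) = 81.958683

price = 40.569027
ρ = 81.958683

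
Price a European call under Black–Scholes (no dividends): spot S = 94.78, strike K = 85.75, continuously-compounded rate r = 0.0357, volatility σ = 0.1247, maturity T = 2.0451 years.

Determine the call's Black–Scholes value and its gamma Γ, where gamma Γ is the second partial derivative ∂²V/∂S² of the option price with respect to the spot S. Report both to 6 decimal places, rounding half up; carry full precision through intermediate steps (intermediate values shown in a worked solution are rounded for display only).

σ√T = 0.1247·√2.0451 = 0.178330
d₁ = (ln(S/K) + (r+σ²/2)T) / (σ√T) = (ln(94.78/85.75) + (0.0357+0.1247²/2)·2.0451) / 0.178330 = (0.100122 + 0.088911) / 0.178330 = 1.060020
d₂ = d₁ − σ√T = 1.060020 − 0.178330 = 0.881691
e^{−rT} = e^{−0.0357·2.0451} = 0.929591
N(d₁) = 0.855432,  N(d₂) = 0.811028
Call price V = S·N(d₁) − K·e^{−rT}·N(d₂) = 81.077878 − 64.649040 = 16.428837
φ(d₁) = (1/√(2π))·e^{−d₁²/2} = 0.227465
Γ = φ(d₁) / (S·σ·√T) = 0.013458

price = 16.428837
Γ = 0.013458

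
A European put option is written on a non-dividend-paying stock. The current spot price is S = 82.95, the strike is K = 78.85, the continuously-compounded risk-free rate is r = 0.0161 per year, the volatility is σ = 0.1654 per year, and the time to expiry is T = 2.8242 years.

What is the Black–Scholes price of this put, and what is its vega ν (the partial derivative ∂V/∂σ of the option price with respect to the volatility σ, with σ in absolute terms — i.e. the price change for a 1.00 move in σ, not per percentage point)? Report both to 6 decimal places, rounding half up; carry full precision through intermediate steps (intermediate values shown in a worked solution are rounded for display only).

σ√T = 0.1654·√2.8242 = 0.277961
d₁ = (ln(S/K) + (r+σ²/2)T) / (σ√T) = (ln(82.95/78.85) + (0.0161+0.1654²/2)·2.8242) / 0.277961 = (0.050691 + 0.084101) / 0.277961 = 0.484930
d₂ = d₁ − σ√T = 0.484930 − 0.277961 = 0.206969
e^{−rT} = e^{−0.0161·2.8242} = 0.955549
N(−d₁) = 0.313863,  N(−d₂) = 0.418017
Put price V = K·e^{−rT}·N(−d₂) − S·N(−d₁) = 31.495492 − 26.034942 = 5.460550
φ(d₁) = (1/√(2π))·e^{−d₁²/2} = 0.354688
ν = S·φ(d₁)·√T = 49.443649

price = 5.460550
ν = 49.443649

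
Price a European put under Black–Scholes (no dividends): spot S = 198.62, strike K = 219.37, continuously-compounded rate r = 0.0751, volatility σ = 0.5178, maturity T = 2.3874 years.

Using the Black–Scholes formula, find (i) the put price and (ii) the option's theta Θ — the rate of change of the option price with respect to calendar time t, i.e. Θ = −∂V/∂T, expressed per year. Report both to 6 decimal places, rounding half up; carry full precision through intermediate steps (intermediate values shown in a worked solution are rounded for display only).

price = 52.024634
Θ = -3.207713

σ√T = 0.5178·√2.3874 = 0.800064
d₁ = (ln(S/K) + (r+σ²/2)T) / (σ√T) = (ln(198.62/219.37) + (0.0751+0.5178²/2)·2.3874) / 0.800064 = (-0.099366 + 0.499345) / 0.800064 = 0.499933
d₂ = d₁ − σ√T = 0.499933 − 0.800064 = -0.300131
e^{−rT} = e^{−0.0751·2.3874} = 0.835860
N(−d₁) = 0.308561,  N(−d₂) = 0.617961
Put price V = K·e^{−rT}·N(−d₂) − S·N(−d₁) = 113.311033 − 61.286398 = 52.024634
φ(d₁) = (1/√(2π))·e^{−d₁²/2} = 0.352077
Θ = −S·φ(d₁)·σ/(2√T) + r·K·e^{−rT}·N(−d₂) = −11.717371 + 8.509659 = -3.207713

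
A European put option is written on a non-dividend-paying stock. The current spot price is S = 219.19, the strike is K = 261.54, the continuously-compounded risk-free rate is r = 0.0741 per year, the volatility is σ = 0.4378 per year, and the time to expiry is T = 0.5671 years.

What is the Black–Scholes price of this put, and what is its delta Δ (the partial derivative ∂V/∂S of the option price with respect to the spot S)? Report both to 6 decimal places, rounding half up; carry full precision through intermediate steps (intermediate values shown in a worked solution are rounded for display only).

σ√T = 0.4378·√0.5671 = 0.329690
d₁ = (ln(S/K) + (r+σ²/2)T) / (σ√T) = (ln(219.19/261.54) + (0.0741+0.4378²/2)·0.5671) / 0.329690 = (-0.176648 + 0.096370) / 0.329690 = -0.243497
d₂ = d₁ − σ√T = -0.243497 − 0.329690 = -0.573187
e^{−rT} = e^{−0.0741·0.5671} = 0.958849
N(−d₁) = 0.596190,  N(−d₂) = 0.716741
Put price V = K·e^{−rT}·N(−d₂) − S·N(−d₁) = 179.742320 − 130.678842 = 49.063478
Δ = −N(−d₁) = -0.596190

price = 49.063478
Δ = -0.596190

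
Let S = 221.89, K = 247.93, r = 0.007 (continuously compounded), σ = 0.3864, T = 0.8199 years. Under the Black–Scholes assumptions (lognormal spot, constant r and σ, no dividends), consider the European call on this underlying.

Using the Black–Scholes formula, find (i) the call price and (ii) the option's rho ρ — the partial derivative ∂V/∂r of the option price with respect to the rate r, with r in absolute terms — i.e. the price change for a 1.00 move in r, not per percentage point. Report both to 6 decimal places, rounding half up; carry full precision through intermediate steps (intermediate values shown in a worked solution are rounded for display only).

price = 21.656915
ρ = 64.100304

σ√T = 0.3864·√0.8199 = 0.349879
d₁ = (ln(S/K) + (r+σ²/2)T) / (σ√T) = (ln(221.89/247.93) + (0.007+0.3864²/2)·0.8199) / 0.349879 = (-0.110965 + 0.066947) / 0.349879 = -0.125809
d₂ = d₁ − σ√T = -0.125809 − 0.349879 = -0.475688
e^{−rT} = e^{−0.007·0.8199} = 0.994277
N(d₁) = 0.449942,  N(d₂) = 0.317149
Call price V = S·N(d₁) − K·e^{−rT}·N(d₂) = 99.837552 − 78.180637 = 21.656915
ρ = K·T·e^{−rT}·N(d₂) = 64.100304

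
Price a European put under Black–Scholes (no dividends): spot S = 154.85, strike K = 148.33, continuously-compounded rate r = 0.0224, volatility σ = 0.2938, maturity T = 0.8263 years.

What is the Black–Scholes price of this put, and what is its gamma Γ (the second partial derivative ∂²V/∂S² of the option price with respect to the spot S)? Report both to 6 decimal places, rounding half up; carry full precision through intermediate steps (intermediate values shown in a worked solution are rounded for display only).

σ√T = 0.2938·√0.8263 = 0.267067
d₁ = (ln(S/K) + (r+σ²/2)T) / (σ√T) = (ln(154.85/148.33) + (0.0224+0.2938²/2)·0.8263) / 0.267067 = (0.043017 + 0.054172) / 0.267067 = 0.363912
d₂ = d₁ − σ√T = 0.363912 − 0.267067 = 0.096845
e^{−rT} = e^{−0.0224·0.8263} = 0.981661
N(−d₁) = 0.357962,  N(−d₂) = 0.461425
Put price V = K·e^{−rT}·N(−d₂) − S·N(−d₁) = 67.187981 − 55.430398 = 11.757583
φ(d₁) = (1/√(2π))·e^{−d₁²/2} = 0.373382
Γ = φ(d₁) / (S·σ·√T) = 0.009029

price = 11.757583
Γ = 0.009029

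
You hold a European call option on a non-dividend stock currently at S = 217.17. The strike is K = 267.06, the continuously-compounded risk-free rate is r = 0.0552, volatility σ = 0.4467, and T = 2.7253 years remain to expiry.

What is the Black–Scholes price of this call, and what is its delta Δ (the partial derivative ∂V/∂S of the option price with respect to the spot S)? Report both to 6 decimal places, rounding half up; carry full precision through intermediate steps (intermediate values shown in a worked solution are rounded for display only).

σ√T = 0.4467·√2.7253 = 0.737434
d₁ = (ln(S/K) + (r+σ²/2)T) / (σ√T) = (ln(217.17/267.06) + (0.0552+0.4467²/2)·2.7253) / 0.737434 = (-0.206793 + 0.422341) / 0.737434 = 0.292295
d₂ = d₁ − σ√T = 0.292295 − 0.737434 = -0.445139
e^{−rT} = e^{−0.0552·2.7253} = 0.860332
N(d₁) = 0.614969,  N(d₂) = 0.328110
Call price V = S·N(d₁) − K·e^{−rT}·N(d₂) = 133.552896 − 75.386573 = 58.166323
Δ = N(d₁) = 0.614969

price = 58.166323
Δ = 0.614969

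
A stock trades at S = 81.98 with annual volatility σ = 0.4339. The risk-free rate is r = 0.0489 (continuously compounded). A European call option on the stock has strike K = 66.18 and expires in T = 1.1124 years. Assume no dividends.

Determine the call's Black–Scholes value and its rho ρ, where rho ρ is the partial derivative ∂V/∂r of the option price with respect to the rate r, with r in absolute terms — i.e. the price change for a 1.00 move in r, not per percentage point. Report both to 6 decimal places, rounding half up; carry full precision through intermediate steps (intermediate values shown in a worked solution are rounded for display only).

price = 24.879088
ρ = 44.606310

σ√T = 0.4339·√1.1124 = 0.457636
d₁ = (ln(S/K) + (r+σ²/2)T) / (σ√T) = (ln(81.98/66.18) + (0.0489+0.4339²/2)·1.1124) / 0.457636 = (0.214097 + 0.159112) / 0.457636 = 0.815514
d₂ = d₁ − σ√T = 0.815514 − 0.457636 = 0.357878
e^{−rT} = e^{−0.0489·1.1124} = 0.947057
N(d₁) = 0.792611,  N(d₂) = 0.639783
Call price V = S·N(d₁) − K·e^{−rT}·N(d₂) = 64.978253 − 40.099164 = 24.879088
ρ = K·T·e^{−rT}·N(d₂) = 44.606310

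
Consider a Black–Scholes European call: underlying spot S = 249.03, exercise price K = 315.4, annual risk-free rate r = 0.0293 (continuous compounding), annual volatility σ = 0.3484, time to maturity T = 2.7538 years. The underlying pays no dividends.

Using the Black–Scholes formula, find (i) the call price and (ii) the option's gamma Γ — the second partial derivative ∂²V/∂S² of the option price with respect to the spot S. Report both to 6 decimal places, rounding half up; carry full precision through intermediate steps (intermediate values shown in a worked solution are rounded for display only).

price = 42.600480
Γ = 0.002770

σ√T = 0.3484·√2.7538 = 0.578155
d₁ = (ln(S/K) + (r+σ²/2)T) / (σ√T) = (ln(249.03/315.4) + (0.0293+0.3484²/2)·2.7538) / 0.578155 = (-0.236268 + 0.247818) / 0.578155 = 0.019977
d₂ = d₁ − σ√T = 0.019977 − 0.578155 = -0.558178
e^{−rT} = e^{−0.0293·2.7538} = 0.922483
N(d₁) = 0.507969,  N(d₂) = 0.288361
Call price V = S·N(d₁) − K·e^{−rT}·N(d₂) = 126.499534 − 83.899055 = 42.600480
φ(d₁) = (1/√(2π))·e^{−d₁²/2} = 0.398863
Γ = φ(d₁) / (S·σ·√T) = 0.002770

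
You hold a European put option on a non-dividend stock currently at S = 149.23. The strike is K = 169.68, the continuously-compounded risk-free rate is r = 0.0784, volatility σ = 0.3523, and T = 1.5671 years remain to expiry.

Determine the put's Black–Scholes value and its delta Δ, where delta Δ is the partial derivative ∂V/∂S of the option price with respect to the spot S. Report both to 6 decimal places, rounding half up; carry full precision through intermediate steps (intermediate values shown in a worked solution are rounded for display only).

σ√T = 0.3523·√1.5671 = 0.441023
d₁ = (ln(S/K) + (r+σ²/2)T) / (σ√T) = (ln(149.23/169.68) + (0.0784+0.3523²/2)·1.5671) / 0.441023 = (-0.128426 + 0.220111) / 0.441023 = 0.207893
d₂ = d₁ − σ√T = 0.207893 − 0.441023 = -0.233130
e^{−rT} = e^{−0.0784·1.5671} = 0.884387
N(−d₁) = 0.417656,  N(−d₂) = 0.592170
Put price V = K·e^{−rT}·N(−d₂) − S·N(−d₁) = 88.862613 − 62.326835 = 26.535778
Δ = −N(−d₁) = -0.417656

price = 26.535778
Δ = -0.417656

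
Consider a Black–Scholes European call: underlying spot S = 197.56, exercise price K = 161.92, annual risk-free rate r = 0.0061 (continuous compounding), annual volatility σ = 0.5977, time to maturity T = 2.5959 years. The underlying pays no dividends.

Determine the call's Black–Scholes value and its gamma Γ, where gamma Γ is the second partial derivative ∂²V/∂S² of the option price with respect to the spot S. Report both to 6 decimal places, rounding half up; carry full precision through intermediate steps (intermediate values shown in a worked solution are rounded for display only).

price = 86.601551
Γ = 0.001636

σ√T = 0.5977·√2.5959 = 0.963002
d₁ = (ln(S/K) + (r+σ²/2)T) / (σ√T) = (ln(197.56/161.92) + (0.0061+0.5977²/2)·2.5959) / 0.963002 = (0.198940 + 0.479522) / 0.963002 = 0.704528
d₂ = d₁ − σ√T = 0.704528 − 0.963002 = -0.258475
e^{−rT} = e^{−0.0061·2.5959} = 0.984290
N(d₁) = 0.759448,  N(d₂) = 0.398020
Call price V = S·N(d₁) − K·e^{−rT}·N(d₂) = 150.036514 − 63.434964 = 86.601551
φ(d₁) = (1/√(2π))·e^{−d₁²/2} = 0.311263
Γ = φ(d₁) / (S·σ·√T) = 0.001636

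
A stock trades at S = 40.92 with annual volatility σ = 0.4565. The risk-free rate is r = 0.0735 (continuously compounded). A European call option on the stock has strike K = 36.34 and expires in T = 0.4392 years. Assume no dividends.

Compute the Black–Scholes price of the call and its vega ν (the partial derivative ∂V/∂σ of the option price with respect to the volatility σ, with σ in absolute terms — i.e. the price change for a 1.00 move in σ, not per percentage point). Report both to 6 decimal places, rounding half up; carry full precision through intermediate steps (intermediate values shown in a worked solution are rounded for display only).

σ√T = 0.4565·√0.4392 = 0.302532
d₁ = (ln(S/K) + (r+σ²/2)T) / (σ√T) = (ln(40.92/36.34) + (0.0735+0.4565²/2)·0.4392) / 0.302532 = (0.118700 + 0.078044) / 0.302532 = 0.650324
d₂ = d₁ − σ√T = 0.650324 − 0.302532 = 0.347791
e^{−rT} = e^{−0.0735·0.4392} = 0.968234
N(d₁) = 0.742258,  N(d₂) = 0.636002
Call price V = S·N(d₁) − K·e^{−rT}·N(d₂) = 30.373215 − 22.378117 = 7.995098
φ(d₁) = (1/√(2π))·e^{−d₁²/2} = 0.322904
ν = S·φ(d₁)·√T = 8.756706

price = 7.995098
ν = 8.756706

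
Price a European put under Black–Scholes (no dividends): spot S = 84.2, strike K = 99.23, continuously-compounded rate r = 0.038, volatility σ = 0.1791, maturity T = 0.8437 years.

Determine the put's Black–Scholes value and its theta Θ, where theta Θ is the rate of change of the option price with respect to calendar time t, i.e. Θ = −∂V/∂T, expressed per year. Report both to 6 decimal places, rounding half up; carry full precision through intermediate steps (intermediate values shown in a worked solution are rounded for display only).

price = 13.663408
Θ = 0.440877

σ√T = 0.1791·√0.8437 = 0.164509
d₁ = (ln(S/K) + (r+σ²/2)T) / (σ√T) = (ln(84.2/99.23) + (0.038+0.1791²/2)·0.8437) / 0.164509 = (-0.164245 + 0.045592) / 0.164509 = -0.721257
d₂ = d₁ − σ√T = -0.721257 − 0.164509 = -0.885766
e^{−rT} = e^{−0.038·0.8437} = 0.968448
N(−d₁) = 0.764624,  N(−d₂) = 0.812128
Put price V = K·e^{−rT}·N(−d₂) − S·N(−d₁) = 78.044776 − 64.381367 = 13.663408
φ(d₁) = (1/√(2π))·e^{−d₁²/2} = 0.307573
Θ = −S·φ(d₁)·σ/(2√T) + r·K·e^{−rT}·N(−d₂) = −2.524824 + 2.965701 = 0.440877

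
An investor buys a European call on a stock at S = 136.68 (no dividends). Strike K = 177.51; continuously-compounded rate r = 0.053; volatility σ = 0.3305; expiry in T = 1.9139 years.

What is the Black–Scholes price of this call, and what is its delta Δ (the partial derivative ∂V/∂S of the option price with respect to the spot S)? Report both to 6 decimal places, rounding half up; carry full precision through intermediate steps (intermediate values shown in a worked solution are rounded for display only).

σ√T = 0.3305·√1.9139 = 0.457226
d₁ = (ln(S/K) + (r+σ²/2)T) / (σ√T) = (ln(136.68/177.51) + (0.053+0.3305²/2)·1.9139) / 0.457226 = (-0.261385 + 0.205965) / 0.457226 = -0.121209
d₂ = d₁ − σ√T = -0.121209 − 0.457226 = -0.578435
e^{−rT} = e^{−0.053·1.9139} = 0.903538
N(d₁) = 0.451763,  N(d₂) = 0.281485
Call price V = S·N(d₁) − K·e^{−rT}·N(d₂) = 61.746932 − 45.146590 = 16.600342
Δ = N(d₁) = 0.451763

price = 16.600342
Δ = 0.451763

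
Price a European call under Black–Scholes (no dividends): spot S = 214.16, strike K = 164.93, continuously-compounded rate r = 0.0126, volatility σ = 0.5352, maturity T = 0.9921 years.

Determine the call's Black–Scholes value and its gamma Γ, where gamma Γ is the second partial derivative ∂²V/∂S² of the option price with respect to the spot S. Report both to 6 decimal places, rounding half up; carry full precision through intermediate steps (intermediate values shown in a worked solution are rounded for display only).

price = 70.214548
Γ = 0.002578

σ√T = 0.5352·√0.9921 = 0.533082
d₁ = (ln(S/K) + (r+σ²/2)T) / (σ√T) = (ln(214.16/164.93) + (0.0126+0.5352²/2)·0.9921) / 0.533082 = (0.261202 + 0.154589) / 0.533082 = 0.779976
d₂ = d₁ − σ√T = 0.779976 − 0.533082 = 0.246894
e^{−rT} = e^{−0.0126·0.9921} = 0.987577
N(d₁) = 0.782297,  N(d₂) = 0.597505
Call price V = S·N(d₁) − K·e^{−rT}·N(d₂) = 167.536811 − 97.322263 = 70.214548
φ(d₁) = (1/√(2π))·e^{−d₁²/2} = 0.294311
Γ = φ(d₁) / (S·σ·√T) = 0.002578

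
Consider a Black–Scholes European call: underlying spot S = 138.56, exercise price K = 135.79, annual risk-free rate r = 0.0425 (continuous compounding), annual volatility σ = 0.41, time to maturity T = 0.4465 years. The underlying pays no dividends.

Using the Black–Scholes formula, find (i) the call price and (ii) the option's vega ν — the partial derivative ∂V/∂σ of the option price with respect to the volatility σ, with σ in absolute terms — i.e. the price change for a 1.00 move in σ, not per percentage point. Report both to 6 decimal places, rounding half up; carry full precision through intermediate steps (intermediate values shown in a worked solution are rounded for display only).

price = 17.618244
ν = 35.517264

σ√T = 0.41·√0.4465 = 0.273965
d₁ = (ln(S/K) + (r+σ²/2)T) / (σ√T) = (ln(138.56/135.79) + (0.0425+0.41²/2)·0.4465) / 0.273965 = (0.020194 + 0.056505) / 0.273965 = 0.279957
d₂ = d₁ − σ√T = 0.279957 − 0.273965 = 0.005993
e^{−rT} = e^{−0.0425·0.4465} = 0.981203
N(d₁) = 0.610245,  N(d₂) = 0.502391
Call price V = S·N(d₁) − K·e^{−rT}·N(d₂) = 84.555535 − 66.937291 = 17.618244
φ(d₁) = (1/√(2π))·e^{−d₁²/2} = 0.383611
ν = S·φ(d₁)·√T = 35.517264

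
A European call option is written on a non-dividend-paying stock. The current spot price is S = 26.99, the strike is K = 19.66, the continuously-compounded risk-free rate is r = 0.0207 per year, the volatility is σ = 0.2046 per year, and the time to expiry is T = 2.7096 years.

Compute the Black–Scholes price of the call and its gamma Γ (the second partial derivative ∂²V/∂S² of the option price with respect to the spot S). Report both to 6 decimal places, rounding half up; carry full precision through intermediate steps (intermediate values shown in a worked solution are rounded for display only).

σ√T = 0.2046·√2.7096 = 0.336789
d₁ = (ln(S/K) + (r+σ²/2)T) / (σ√T) = (ln(26.99/19.66) + (0.0207+0.2046²/2)·2.7096) / 0.336789 = (0.316880 + 0.112802) / 0.336789 = 1.275820
d₂ = d₁ − σ√T = 1.275820 − 0.336789 = 0.939031
e^{−rT} = e^{−0.0207·2.7096} = 0.945455
N(d₁) = 0.898990,  N(d₂) = 0.826143
Call price V = S·N(d₁) − K·e^{−rT}·N(d₂) = 24.263752 − 15.356049 = 8.907703
φ(d₁) = (1/√(2π))·e^{−d₁²/2} = 0.176789
Γ = φ(d₁) / (S·σ·√T) = 0.019449

price = 8.907703
Γ = 0.019449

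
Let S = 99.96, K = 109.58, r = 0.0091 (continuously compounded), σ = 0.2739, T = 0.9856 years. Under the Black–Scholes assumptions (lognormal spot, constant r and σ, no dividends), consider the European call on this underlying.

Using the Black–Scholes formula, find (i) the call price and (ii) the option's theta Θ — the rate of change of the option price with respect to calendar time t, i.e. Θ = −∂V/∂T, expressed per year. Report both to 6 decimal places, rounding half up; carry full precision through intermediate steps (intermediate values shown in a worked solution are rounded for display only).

σ√T = 0.2739·√0.9856 = 0.271921
d₁ = (ln(S/K) + (r+σ²/2)T) / (σ√T) = (ln(99.96/109.58) + (0.0091+0.2739²/2)·0.9856) / 0.271921 = (-0.091885 + 0.045939) / 0.271921 = -0.168966
d₂ = d₁ − σ√T = -0.168966 − 0.271921 = -0.440887
e^{−rT} = e^{−0.0091·0.9856} = 0.991071
N(d₁) = 0.432912,  N(d₂) = 0.329647
Call price V = S·N(d₁) − K·e^{−rT}·N(d₂) = 43.273854 − 35.800237 = 7.473616
φ(d₁) = (1/√(2π))·e^{−d₁²/2} = 0.393288
Θ = −S·φ(d₁)·σ/(2√T) − r·K·e^{−rT}·N(d₂) = −5.423112 − 0.325782 = -5.748894

price = 7.473616
Θ = -5.748894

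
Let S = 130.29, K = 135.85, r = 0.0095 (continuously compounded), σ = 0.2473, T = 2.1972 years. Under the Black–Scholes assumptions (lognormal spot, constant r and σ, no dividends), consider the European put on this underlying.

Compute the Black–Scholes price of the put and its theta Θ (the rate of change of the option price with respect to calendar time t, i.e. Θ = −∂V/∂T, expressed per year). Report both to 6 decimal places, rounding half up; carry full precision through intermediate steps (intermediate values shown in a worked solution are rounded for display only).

price = 20.555499
Θ = -3.549517

σ√T = 0.2473·√2.1972 = 0.366572
d₁ = (ln(S/K) + (r+σ²/2)T) / (σ√T) = (ln(130.29/135.85) + (0.0095+0.2473²/2)·2.1972) / 0.366572 = (-0.041789 + 0.088061) / 0.366572 = 0.126230
d₂ = d₁ − σ√T = 0.126230 − 0.366572 = -0.240342
e^{−rT} = e^{−0.0095·2.1972} = 0.979343
N(−d₁) = 0.449775,  N(−d₂) = 0.594967
Put price V = K·e^{−rT}·N(−d₂) − S·N(−d₁) = 79.156695 − 58.601196 = 20.555499
φ(d₁) = (1/√(2π))·e^{−d₁²/2} = 0.395777
Θ = −S·φ(d₁)·σ/(2√T) + r·K·e^{−rT}·N(−d₂) = −4.301505 + 0.751989 = -3.549517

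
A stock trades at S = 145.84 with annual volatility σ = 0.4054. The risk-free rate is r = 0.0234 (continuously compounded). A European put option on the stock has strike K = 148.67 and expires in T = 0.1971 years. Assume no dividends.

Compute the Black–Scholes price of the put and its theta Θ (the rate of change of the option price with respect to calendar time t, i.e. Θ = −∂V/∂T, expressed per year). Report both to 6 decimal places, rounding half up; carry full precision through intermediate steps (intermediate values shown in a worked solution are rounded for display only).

σ√T = 0.4054·√0.1971 = 0.179981
d₁ = (ln(S/K) + (r+σ²/2)T) / (σ√T) = (ln(145.84/148.67) + (0.0234+0.4054²/2)·0.1971) / 0.179981 = (-0.019219 + 0.020809) / 0.179981 = 0.008833
d₂ = d₁ − σ√T = 0.008833 − 0.179981 = -0.171148
e^{−rT} = e^{−0.0234·0.1971} = 0.995398
N(−d₁) = 0.496476,  N(−d₂) = 0.567946
Put price V = K·e^{−rT}·N(−d₂) − S·N(−d₁) = 84.048043 − 72.406080 = 11.641962
φ(d₁) = (1/√(2π))·e^{−d₁²/2} = 0.398927
Θ = −S·φ(d₁)·σ/(2√T) + r·K·e^{−rT}·N(−d₂) = −26.563189 + 1.966724 = -24.596465

price = 11.641962
Θ = -24.596465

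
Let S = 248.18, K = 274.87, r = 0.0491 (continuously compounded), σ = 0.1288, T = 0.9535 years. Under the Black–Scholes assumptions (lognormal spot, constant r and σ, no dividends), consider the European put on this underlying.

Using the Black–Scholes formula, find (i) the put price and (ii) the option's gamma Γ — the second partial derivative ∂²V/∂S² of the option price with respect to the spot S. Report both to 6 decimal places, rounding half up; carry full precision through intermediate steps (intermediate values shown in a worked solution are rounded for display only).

σ√T = 0.1288·√0.9535 = 0.125770
d₁ = (ln(S/K) + (r+σ²/2)T) / (σ√T) = (ln(248.18/274.87) + (0.0491+0.1288²/2)·0.9535) / 0.125770 = (-0.102144 + 0.054726) / 0.125770 = -0.377023
d₂ = d₁ − σ√T = -0.377023 − 0.125770 = -0.502793
e^{−rT} = e^{−0.0491·0.9535} = 0.954262
N(−d₁) = 0.646922,  N(−d₂) = 0.692445
Put price V = K·e^{−rT}·N(−d₂) − S·N(−d₁) = 181.626977 − 160.553048 = 21.073928
φ(d₁) = (1/√(2π))·e^{−d₁²/2} = 0.371572
Γ = φ(d₁) / (S·σ·√T) = 0.011904

price = 21.073928
Γ = 0.011904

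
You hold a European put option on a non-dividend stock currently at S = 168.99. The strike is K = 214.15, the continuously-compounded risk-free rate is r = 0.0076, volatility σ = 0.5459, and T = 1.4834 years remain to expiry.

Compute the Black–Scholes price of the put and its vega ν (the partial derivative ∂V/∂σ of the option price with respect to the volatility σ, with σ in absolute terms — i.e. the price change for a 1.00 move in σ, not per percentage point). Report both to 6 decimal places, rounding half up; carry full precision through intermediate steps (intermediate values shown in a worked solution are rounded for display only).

σ√T = 0.5459·√1.4834 = 0.664878
d₁ = (ln(S/K) + (r+σ²/2)T) / (σ√T) = (ln(168.99/214.15) + (0.0076+0.5459²/2)·1.4834) / 0.664878 = (-0.236837 + 0.232305) / 0.664878 = -0.006816
d₂ = d₁ − σ√T = -0.006816 − 0.664878 = -0.671694
e^{−rT} = e^{−0.0076·1.4834} = 0.988789
N(−d₁) = 0.502719,  N(−d₂) = 0.749111
Put price V = K·e^{−rT}·N(−d₂) − S·N(−d₁) = 158.623662 − 84.954498 = 73.669164
φ(d₁) = (1/√(2π))·e^{−d₁²/2} = 0.398933
ν = S·φ(d₁)·√T = 82.108879

price = 73.669164
ν = 82.108879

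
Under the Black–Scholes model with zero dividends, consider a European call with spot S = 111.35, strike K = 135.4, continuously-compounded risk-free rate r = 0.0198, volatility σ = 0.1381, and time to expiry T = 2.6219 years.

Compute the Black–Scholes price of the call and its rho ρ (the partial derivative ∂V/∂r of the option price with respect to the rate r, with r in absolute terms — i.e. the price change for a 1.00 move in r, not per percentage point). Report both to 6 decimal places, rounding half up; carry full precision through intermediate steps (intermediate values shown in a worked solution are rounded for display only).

price = 4.195302
ρ = 75.961575

σ√T = 0.1381·√2.6219 = 0.223615
d₁ = (ln(S/K) + (r+σ²/2)T) / (σ√T) = (ln(111.35/135.4) + (0.0198+0.1381²/2)·2.6219) / 0.223615 = (-0.195555 + 0.076916) / 0.223615 = -0.530551
d₂ = d₁ − σ√T = -0.530551 − 0.223615 = -0.754167
e^{−rT} = e^{−0.0198·2.6219} = 0.949411
N(d₁) = 0.297865,  N(d₂) = 0.225375
Call price V = S·N(d₁) − K·e^{−rT}·N(d₂) = 33.167259 − 28.971957 = 4.195302
ρ = K·T·e^{−rT}·N(d₂) = 75.961575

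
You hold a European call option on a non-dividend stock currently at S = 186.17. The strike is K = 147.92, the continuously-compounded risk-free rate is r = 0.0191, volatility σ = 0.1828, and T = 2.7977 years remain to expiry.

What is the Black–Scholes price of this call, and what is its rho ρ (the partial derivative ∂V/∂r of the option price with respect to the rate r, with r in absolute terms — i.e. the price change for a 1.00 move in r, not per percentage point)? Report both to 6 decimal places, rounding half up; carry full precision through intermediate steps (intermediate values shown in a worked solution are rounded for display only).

price = 50.633833
ρ = 306.215089

σ√T = 0.1828·√2.7977 = 0.305757
d₁ = (ln(S/K) + (r+σ²/2)T) / (σ√T) = (ln(186.17/147.92) + (0.0191+0.1828²/2)·2.7977) / 0.305757 = (0.229989 + 0.100180) / 0.305757 = 1.079839
d₂ = d₁ − σ√T = 1.079839 − 0.305757 = 0.774081
e^{−rT} = e^{−0.0191·2.7977} = 0.947967
N(d₁) = 0.859893,  N(d₂) = 0.780559
Call price V = S·N(d₁) − K·e^{−rT}·N(d₂) = 160.086272 − 109.452439 = 50.633833
ρ = K·T·e^{−rT}·N(d₂) = 306.215089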